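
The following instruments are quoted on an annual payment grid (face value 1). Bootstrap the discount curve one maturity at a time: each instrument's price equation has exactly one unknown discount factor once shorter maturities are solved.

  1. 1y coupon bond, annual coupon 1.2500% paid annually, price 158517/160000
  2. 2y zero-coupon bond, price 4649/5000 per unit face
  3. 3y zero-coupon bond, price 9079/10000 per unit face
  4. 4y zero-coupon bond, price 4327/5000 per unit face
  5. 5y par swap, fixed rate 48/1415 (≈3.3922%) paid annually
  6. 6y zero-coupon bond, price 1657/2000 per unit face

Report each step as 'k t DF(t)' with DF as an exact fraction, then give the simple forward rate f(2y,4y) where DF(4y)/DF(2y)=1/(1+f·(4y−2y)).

1 1 1957/2000
2 2 4649/5000
3 3 9079/10000
4 4 4327/5000
5 5 529/625
6 6 1657/2000
f(2y,4y) = ((4649/5000)/(4327/5000) − 1)/(2) = 161/4327 ≈ 3.7208%

step 1 [1y] bond c/1=1/80: DF=(158517/160000 − 1/80·(0))/(1+1/80) = 1957/2000 ≈ 0.978500
step 2 [2y] zero: DF = P = 4649/5000 ≈ 0.929800
step 3 [3y] zero: DF = P = 9079/10000 ≈ 0.907900
step 4 [4y] zero: DF = P = 4327/5000 ≈ 0.865400
step 5 [5y] swap r/1=48/1415: DF=(1 − 48/1415·(0.978500+0.929800+0.907900+0.865400))/(1+48/1415) = 529/625 ≈ 0.846400
step 6 [6y] zero: DF = P = 1657/2000 ≈ 0.828500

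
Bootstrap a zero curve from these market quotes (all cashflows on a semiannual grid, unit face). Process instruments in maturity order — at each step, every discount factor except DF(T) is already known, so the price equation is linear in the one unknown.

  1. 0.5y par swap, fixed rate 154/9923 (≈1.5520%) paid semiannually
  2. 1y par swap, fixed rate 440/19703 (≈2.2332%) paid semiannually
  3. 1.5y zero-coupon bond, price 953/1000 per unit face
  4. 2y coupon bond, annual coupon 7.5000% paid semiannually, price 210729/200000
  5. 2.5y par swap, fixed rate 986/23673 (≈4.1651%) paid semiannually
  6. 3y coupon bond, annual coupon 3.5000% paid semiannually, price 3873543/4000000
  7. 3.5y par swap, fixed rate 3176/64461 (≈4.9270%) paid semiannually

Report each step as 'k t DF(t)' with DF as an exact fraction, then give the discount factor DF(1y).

1 1/2 9923/10000
2 1 489/500
3 3/2 953/1000
4 2 9099/10000
5 5/2 4507/5000
6 3 8703/10000
7 7/2 2103/2500
DF(1y) = 489/500 ≈ 0.978000

step 1 [0.5y] swap r/2=77/9923: DF=(1 − 77/9923·(0))/(1+77/9923) = 9923/10000 ≈ 0.992300
step 2 [1y] swap r/2=220/19703: DF=(1 − 220/19703·(0.992300))/(1+220/19703) = 489/500 ≈ 0.978000
step 3 [1.5y] zero: DF = P = 953/1000 ≈ 0.953000
step 4 [2y] bond c/2=3/80: DF=(210729/200000 − 3/80·(0.992300+0.978000+0.953000))/(1+3/80) = 9099/10000 ≈ 0.909900
step 5 [2.5y] swap r/2=493/23673: DF=(1 − 493/23673·(0.992300+0.978000+0.953000+0.909900))/(1+493/23673) = 4507/5000 ≈ 0.901400
step 6 [3y] bond c/2=7/400: DF=(3873543/4000000 − 7/400·(0.992300+0.978000+0.953000+0.909900+0.901400))/(1+7/400) = 8703/10000 ≈ 0.870300
step 7 [3.5y] swap r/2=1588/64461: DF=(1 − 1588/64461·(0.992300+0.978000+0.953000+0.909900+0.901400+0.870300))/(1+1588/64461) = 2103/2500 ≈ 0.841200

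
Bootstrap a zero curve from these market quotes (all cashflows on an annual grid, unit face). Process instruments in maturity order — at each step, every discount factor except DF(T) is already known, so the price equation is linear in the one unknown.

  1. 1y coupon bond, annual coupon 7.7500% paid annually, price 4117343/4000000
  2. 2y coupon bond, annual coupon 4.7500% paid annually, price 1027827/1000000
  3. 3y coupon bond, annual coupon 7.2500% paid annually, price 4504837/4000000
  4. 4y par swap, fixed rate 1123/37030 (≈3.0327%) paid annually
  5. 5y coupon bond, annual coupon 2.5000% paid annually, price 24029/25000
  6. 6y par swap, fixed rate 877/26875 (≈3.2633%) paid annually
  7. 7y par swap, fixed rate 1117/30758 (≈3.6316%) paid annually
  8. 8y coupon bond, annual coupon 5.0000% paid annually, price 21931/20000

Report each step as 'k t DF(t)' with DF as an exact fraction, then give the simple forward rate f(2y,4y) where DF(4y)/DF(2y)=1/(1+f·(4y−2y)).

step 1 [1y] bond c/1=31/400: DF=(4117343/4000000 − 31/400·(0))/(1+31/400) = 9553/10000 ≈ 0.955300
step 2 [2y] bond c/1=19/400: DF=(1027827/1000000 − 19/400·(0.955300))/(1+19/400) = 9379/10000 ≈ 0.937900
step 3 [3y] bond c/1=29/400: DF=(4504837/4000000 − 29/400·(0.955300+0.937900))/(1+29/400) = 9221/10000 ≈ 0.922100
step 4 [4y] swap r/1=1123/37030: DF=(1 − 1123/37030·(0.955300+0.937900+0.922100))/(1+1123/37030) = 8877/10000 ≈ 0.887700
step 5 [5y] bond c/1=1/40: DF=(24029/25000 − 1/40·(0.955300+0.937900+0.922100+0.887700))/(1+1/40) = 4237/5000 ≈ 0.847400
step 6 [6y] swap r/1=877/26875: DF=(1 − 877/26875·(0.955300+0.937900+0.922100+0.887700+0.847400))/(1+877/26875) = 4123/5000 ≈ 0.824600
step 7 [7y] swap r/1=1117/30758: DF=(1 − 1117/30758·(0.955300+0.937900+0.922100+0.887700+0.847400+0.824600))/(1+1117/30758) = 3883/5000 ≈ 0.776600
step 8 [8y] bond c/1=1/20: DF=(21931/20000 − 1/20·(0.955300+0.937900+0.922100+0.887700+0.847400+0.824600+0.776600))/(1+1/20) = 3757/5000 ≈ 0.751400

1 1 9553/10000
2 2 9379/10000
3 3 9221/10000
4 4 8877/10000
5 5 4237/5000
6 6 4123/5000
7 7 3883/5000
8 8 3757/5000
f(2y,4y) = ((9379/10000)/(8877/10000) − 1)/(2) = 251/8877 ≈ 2.8275%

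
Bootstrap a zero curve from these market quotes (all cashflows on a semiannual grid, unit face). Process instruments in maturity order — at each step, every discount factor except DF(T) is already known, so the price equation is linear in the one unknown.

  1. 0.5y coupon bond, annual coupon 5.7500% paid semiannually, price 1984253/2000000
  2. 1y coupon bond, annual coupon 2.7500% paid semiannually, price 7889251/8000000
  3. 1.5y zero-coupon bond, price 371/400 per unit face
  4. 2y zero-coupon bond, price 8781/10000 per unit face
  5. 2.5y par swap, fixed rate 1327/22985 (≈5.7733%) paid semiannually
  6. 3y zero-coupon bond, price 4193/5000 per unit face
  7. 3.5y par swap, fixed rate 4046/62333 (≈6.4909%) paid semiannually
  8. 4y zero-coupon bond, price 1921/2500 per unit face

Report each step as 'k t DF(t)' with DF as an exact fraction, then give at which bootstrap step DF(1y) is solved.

step 1 [0.5y] bond c/2=23/800: DF=(1984253/2000000 − 23/800·(0))/(1+23/800) = 2411/2500 ≈ 0.964400
step 2 [1y] bond c/2=11/800: DF=(7889251/8000000 − 11/800·(0.964400))/(1+11/800) = 9597/10000 ≈ 0.959700
step 3 [1.5y] zero: DF = P = 371/400 ≈ 0.927500
step 4 [2y] zero: DF = P = 8781/10000 ≈ 0.878100
step 5 [2.5y] swap r/2=1327/45970: DF=(1 − 1327/45970·(0.964400+0.959700+0.927500+0.878100))/(1+1327/45970) = 8673/10000 ≈ 0.867300
step 6 [3y] zero: DF = P = 4193/5000 ≈ 0.838600
step 7 [3.5y] swap r/2=2023/62333: DF=(1 − 2023/62333·(0.964400+0.959700+0.927500+0.878100+0.867300+0.838600))/(1+2023/62333) = 7977/10000 ≈ 0.797700
step 8 [4y] zero: DF = P = 1921/2500 ≈ 0.768400

1 1/2 2411/2500
2 1 9597/10000
3 3/2 371/400
4 2 8781/10000
5 5/2 8673/10000
6 3 4193/5000
7 7/2 7977/10000
8 4 1921/2500
DF(1y) is solved at step 2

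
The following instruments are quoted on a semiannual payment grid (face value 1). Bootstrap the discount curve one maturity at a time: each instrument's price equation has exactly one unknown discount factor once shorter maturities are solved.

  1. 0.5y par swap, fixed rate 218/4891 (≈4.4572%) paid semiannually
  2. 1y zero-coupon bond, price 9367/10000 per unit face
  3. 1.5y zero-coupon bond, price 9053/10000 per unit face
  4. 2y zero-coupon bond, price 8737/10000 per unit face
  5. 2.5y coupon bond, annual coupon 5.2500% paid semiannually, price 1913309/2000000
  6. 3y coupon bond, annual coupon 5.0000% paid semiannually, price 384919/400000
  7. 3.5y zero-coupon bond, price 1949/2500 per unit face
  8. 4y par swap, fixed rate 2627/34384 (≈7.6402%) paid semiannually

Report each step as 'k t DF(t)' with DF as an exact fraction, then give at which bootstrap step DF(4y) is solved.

step 1 [0.5y] swap r/2=109/4891: DF=(1 − 109/4891·(0))/(1+109/4891) = 4891/5000 ≈ 0.978200
step 2 [1y] zero: DF = P = 9367/10000 ≈ 0.936700
step 3 [1.5y] zero: DF = P = 9053/10000 ≈ 0.905300
step 4 [2y] zero: DF = P = 8737/10000 ≈ 0.873700
step 5 [2.5y] bond c/2=21/800: DF=(1913309/2000000 − 21/800·(0.978200+0.936700+0.905300+0.873700))/(1+21/800) = 8377/10000 ≈ 0.837700
step 6 [3y] bond c/2=1/40: DF=(384919/400000 − 1/40·(0.978200+0.936700+0.905300+0.873700+0.837700))/(1+1/40) = 8283/10000 ≈ 0.828300
step 7 [3.5y] zero: DF = P = 1949/2500 ≈ 0.779600
step 8 [4y] swap r/2=2627/68768: DF=(1 − 2627/68768·(0.978200+0.936700+0.905300+0.873700+0.837700+0.828300+0.779600))/(1+2627/68768) = 7373/10000 ≈ 0.737300

1 1/2 4891/5000
2 1 9367/10000
3 3/2 9053/10000
4 2 8737/10000
5 5/2 8377/10000
6 3 8283/10000
7 7/2 1949/2500
8 4 7373/10000
DF(4y) is solved at step 8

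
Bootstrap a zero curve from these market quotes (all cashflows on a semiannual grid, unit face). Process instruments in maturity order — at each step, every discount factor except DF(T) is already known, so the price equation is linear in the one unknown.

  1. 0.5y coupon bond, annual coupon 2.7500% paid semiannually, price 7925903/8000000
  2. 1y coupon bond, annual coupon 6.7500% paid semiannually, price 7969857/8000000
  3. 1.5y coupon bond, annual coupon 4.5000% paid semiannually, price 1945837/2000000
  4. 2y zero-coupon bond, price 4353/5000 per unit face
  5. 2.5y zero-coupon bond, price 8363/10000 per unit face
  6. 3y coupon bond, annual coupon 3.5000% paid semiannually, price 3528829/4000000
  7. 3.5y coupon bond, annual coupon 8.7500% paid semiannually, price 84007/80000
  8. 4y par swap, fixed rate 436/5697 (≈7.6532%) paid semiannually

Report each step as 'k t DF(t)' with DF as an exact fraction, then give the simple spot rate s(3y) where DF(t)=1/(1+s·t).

1 1/2 9773/10000
2 1 4659/5000
3 3/2 1819/2000
4 2 4353/5000
5 5/2 8363/10000
6 3 1973/2500
7 7/2 7833/10000
8 4 923/1250
s(3y) = (1/(1973/2500) − 1)/(3) = 527/5919 ≈ 8.9035%

step 1 [0.5y] bond c/2=11/800: DF=(7925903/8000000 − 11/800·(0))/(1+11/800) = 9773/10000 ≈ 0.977300
step 2 [1y] bond c/2=27/800: DF=(7969857/8000000 − 27/800·(0.977300))/(1+27/800) = 4659/5000 ≈ 0.931800
step 3 [1.5y] bond c/2=9/400: DF=(1945837/2000000 − 9/400·(0.977300+0.931800))/(1+9/400) = 1819/2000 ≈ 0.909500
step 4 [2y] zero: DF = P = 4353/5000 ≈ 0.870600
step 5 [2.5y] zero: DF = P = 8363/10000 ≈ 0.836300
step 6 [3y] bond c/2=7/400: DF=(3528829/4000000 − 7/400·(0.977300+0.931800+0.909500+0.870600+0.836300))/(1+7/400) = 1973/2500 ≈ 0.789200
step 7 [3.5y] bond c/2=7/160: DF=(84007/80000 − 7/160·(0.977300+0.931800+0.909500+0.870600+0.836300+0.789200))/(1+7/160) = 7833/10000 ≈ 0.783300
step 8 [4y] swap r/2=218/5697: DF=(1 − 218/5697·(0.977300+0.931800+0.909500+0.870600+0.836300+0.789200+0.783300))/(1+218/5697) = 923/1250 ≈ 0.738400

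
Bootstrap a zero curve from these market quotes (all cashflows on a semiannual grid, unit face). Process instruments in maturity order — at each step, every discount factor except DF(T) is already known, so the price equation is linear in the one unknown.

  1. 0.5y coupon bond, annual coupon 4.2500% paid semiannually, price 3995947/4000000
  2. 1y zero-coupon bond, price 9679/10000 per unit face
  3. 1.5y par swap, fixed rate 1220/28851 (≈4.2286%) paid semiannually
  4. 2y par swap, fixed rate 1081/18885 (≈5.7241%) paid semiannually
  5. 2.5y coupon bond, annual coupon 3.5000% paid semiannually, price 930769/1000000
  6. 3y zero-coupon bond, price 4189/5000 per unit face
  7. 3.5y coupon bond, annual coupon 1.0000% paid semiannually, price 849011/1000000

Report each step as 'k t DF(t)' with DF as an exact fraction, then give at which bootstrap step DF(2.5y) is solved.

step 1 [0.5y] bond c/2=17/800: DF=(3995947/4000000 − 17/800·(0))/(1+17/800) = 4891/5000 ≈ 0.978200
step 2 [1y] zero: DF = P = 9679/10000 ≈ 0.967900
step 3 [1.5y] swap r/2=610/28851: DF=(1 − 610/28851·(0.978200+0.967900))/(1+610/28851) = 939/1000 ≈ 0.939000
step 4 [2y] swap r/2=1081/37770: DF=(1 − 1081/37770·(0.978200+0.967900+0.939000))/(1+1081/37770) = 8919/10000 ≈ 0.891900
step 5 [2.5y] bond c/2=7/400: DF=(930769/1000000 − 7/400·(0.978200+0.967900+0.939000+0.891900))/(1+7/400) = 4249/5000 ≈ 0.849800
step 6 [3y] zero: DF = P = 4189/5000 ≈ 0.837800
step 7 [3.5y] bond c/2=1/200: DF=(849011/1000000 − 1/200·(0.978200+0.967900+0.939000+0.891900+0.849800+0.837800))/(1+1/200) = 511/625 ≈ 0.817600

1 1/2 4891/5000
2 1 9679/10000
3 3/2 939/1000
4 2 8919/10000
5 5/2 4249/5000
6 3 4189/5000
7 7/2 511/625
DF(2.5y) is solved at step 5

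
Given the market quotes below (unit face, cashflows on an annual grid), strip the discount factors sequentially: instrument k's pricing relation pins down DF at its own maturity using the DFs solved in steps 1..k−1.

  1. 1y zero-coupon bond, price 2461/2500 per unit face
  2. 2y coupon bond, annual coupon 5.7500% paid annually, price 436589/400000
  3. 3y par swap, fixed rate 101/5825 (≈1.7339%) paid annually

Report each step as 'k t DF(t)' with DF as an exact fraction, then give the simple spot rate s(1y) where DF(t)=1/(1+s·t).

step 1 [1y] zero: DF = P = 2461/2500 ≈ 0.984400
step 2 [2y] bond c/1=23/400: DF=(436589/400000 − 23/400·(0.984400))/(1+23/400) = 4893/5000 ≈ 0.978600
step 3 [3y] swap r/1=101/5825: DF=(1 − 101/5825·(0.984400+0.978600))/(1+101/5825) = 1899/2000 ≈ 0.949500

1 1 2461/2500
2 2 4893/5000
3 3 1899/2000
s(1y) = (1/(2461/2500) − 1)/(1) = 39/2461 ≈ 1.5847%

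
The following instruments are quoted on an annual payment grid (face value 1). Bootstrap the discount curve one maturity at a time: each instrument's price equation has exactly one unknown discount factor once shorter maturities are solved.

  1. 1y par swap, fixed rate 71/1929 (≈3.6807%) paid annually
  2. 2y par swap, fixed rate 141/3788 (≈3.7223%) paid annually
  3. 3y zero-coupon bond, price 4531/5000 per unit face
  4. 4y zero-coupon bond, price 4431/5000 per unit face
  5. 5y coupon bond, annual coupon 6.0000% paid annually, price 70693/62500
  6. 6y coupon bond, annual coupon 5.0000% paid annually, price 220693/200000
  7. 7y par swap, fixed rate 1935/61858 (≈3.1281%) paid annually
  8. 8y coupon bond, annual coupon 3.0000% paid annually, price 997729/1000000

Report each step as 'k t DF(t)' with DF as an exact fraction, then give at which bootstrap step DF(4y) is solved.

1 1 1929/2000
2 2 1859/2000
3 3 4531/5000
4 4 4431/5000
5 5 1073/1250
6 6 1669/2000
7 7 1613/2000
8 8 1577/2000
DF(4y) is solved at step 4

step 1 [1y] swap r/1=71/1929: DF=(1 − 71/1929·(0))/(1+71/1929) = 1929/2000 ≈ 0.964500
step 2 [2y] swap r/1=141/3788: DF=(1 − 141/3788·(0.964500))/(1+141/3788) = 1859/2000 ≈ 0.929500
step 3 [3y] zero: DF = P = 4531/5000 ≈ 0.906200
step 4 [4y] zero: DF = P = 4431/5000 ≈ 0.886200
step 5 [5y] bond c/1=3/50: DF=(70693/62500 − 3/50·(0.964500+0.929500+0.906200+0.886200))/(1+3/50) = 1073/1250 ≈ 0.858400
step 6 [6y] bond c/1=1/20: DF=(220693/200000 − 1/20·(0.964500+0.929500+0.906200+0.886200+0.858400))/(1+1/20) = 1669/2000 ≈ 0.834500
step 7 [7y] swap r/1=1935/61858: DF=(1 − 1935/61858·(0.964500+0.929500+0.906200+0.886200+0.858400+0.834500))/(1+1935/61858) = 1613/2000 ≈ 0.806500
step 8 [8y] bond c/1=3/100: DF=(997729/1000000 − 3/100·(0.964500+0.929500+0.906200+0.886200+0.858400+0.834500+0.806500))/(1+3/100) = 1577/2000 ≈ 0.788500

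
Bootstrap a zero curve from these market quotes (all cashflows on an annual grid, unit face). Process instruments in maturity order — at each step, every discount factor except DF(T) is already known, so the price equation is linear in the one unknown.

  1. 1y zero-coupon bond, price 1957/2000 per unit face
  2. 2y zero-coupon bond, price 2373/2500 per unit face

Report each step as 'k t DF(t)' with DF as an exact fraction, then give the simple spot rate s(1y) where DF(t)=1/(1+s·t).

step 1 [1y] zero: DF = P = 1957/2000 ≈ 0.978500
step 2 [2y] zero: DF = P = 2373/2500 ≈ 0.949200

1 1 1957/2000
2 2 2373/2500
s(1y) = (1/(1957/2000) − 1)/(1) = 43/1957 ≈ 2.1972%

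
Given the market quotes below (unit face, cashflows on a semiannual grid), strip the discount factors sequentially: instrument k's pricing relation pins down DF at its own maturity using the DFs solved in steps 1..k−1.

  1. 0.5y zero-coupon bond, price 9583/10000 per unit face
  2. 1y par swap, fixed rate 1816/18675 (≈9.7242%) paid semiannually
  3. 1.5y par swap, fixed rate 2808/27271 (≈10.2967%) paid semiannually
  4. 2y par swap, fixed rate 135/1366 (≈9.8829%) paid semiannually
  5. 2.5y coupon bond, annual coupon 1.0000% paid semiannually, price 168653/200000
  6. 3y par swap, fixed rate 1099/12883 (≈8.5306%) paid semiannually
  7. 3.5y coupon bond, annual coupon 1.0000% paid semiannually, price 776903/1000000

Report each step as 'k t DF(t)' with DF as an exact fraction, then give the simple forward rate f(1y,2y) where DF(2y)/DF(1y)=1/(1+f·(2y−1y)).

1 1/2 9583/10000
2 1 2273/2500
3 3/2 2149/2500
4 2 1649/2000
5 5/2 4107/5000
6 3 3901/5000
7 7/2 3737/5000
f(1y,2y) = ((2273/2500)/(1649/2000) − 1)/(1) = 847/8245 ≈ 10.2729%

step 1 [0.5y] zero: DF = P = 9583/10000 ≈ 0.958300
step 2 [1y] swap r/2=908/18675: DF=(1 − 908/18675·(0.958300))/(1+908/18675) = 2273/2500 ≈ 0.909200
step 3 [1.5y] swap r/2=1404/27271: DF=(1 − 1404/27271·(0.958300+0.909200))/(1+1404/27271) = 2149/2500 ≈ 0.859600
step 4 [2y] swap r/2=135/2732: DF=(1 − 135/2732·(0.958300+0.909200+0.859600))/(1+135/2732) = 1649/2000 ≈ 0.824500
step 5 [2.5y] bond c/2=1/200: DF=(168653/200000 − 1/200·(0.958300+0.909200+0.859600+0.824500))/(1+1/200) = 4107/5000 ≈ 0.821400
step 6 [3y] swap r/2=1099/25766: DF=(1 − 1099/25766·(0.958300+0.909200+0.859600+0.824500+0.821400))/(1+1099/25766) = 3901/5000 ≈ 0.780200
step 7 [3.5y] bond c/2=1/200: DF=(776903/1000000 − 1/200·(0.958300+0.909200+0.859600+0.824500+0.821400+0.780200))/(1+1/200) = 3737/5000 ≈ 0.747400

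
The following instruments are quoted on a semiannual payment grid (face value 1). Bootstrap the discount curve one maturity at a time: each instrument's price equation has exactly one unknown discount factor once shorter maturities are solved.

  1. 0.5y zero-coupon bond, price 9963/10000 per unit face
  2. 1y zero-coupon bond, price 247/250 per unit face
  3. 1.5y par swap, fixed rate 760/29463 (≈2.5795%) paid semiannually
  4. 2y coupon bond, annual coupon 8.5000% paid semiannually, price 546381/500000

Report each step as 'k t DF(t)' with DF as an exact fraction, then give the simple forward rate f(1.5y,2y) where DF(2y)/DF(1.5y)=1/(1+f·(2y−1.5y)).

1 1/2 9963/10000
2 1 247/250
3 3/2 481/500
4 2 9281/10000
f(1.5y,2y) = ((481/500)/(9281/10000) − 1)/(1/2) = 678/9281 ≈ 7.3052%

step 1 [0.5y] zero: DF = P = 9963/10000 ≈ 0.996300
step 2 [1y] zero: DF = P = 247/250 ≈ 0.988000
step 3 [1.5y] swap r/2=380/29463: DF=(1 − 380/29463·(0.996300+0.988000))/(1+380/29463) = 481/500 ≈ 0.962000
step 4 [2y] bond c/2=17/400: DF=(546381/500000 − 17/400·(0.996300+0.988000+0.962000))/(1+17/400) = 9281/10000 ≈ 0.928100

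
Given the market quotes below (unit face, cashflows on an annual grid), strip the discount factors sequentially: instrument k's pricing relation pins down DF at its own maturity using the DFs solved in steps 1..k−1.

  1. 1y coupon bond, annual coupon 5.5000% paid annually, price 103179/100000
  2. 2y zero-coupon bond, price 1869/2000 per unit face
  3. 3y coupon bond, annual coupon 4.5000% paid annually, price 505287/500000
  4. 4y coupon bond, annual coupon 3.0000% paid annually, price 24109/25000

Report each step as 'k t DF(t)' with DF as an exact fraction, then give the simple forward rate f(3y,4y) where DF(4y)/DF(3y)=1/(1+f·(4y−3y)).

step 1 [1y] bond c/1=11/200: DF=(103179/100000 − 11/200·(0))/(1+11/200) = 489/500 ≈ 0.978000
step 2 [2y] zero: DF = P = 1869/2000 ≈ 0.934500
step 3 [3y] bond c/1=9/200: DF=(505287/500000 − 9/200·(0.978000+0.934500))/(1+9/200) = 8847/10000 ≈ 0.884700
step 4 [4y] bond c/1=3/100: DF=(24109/25000 − 3/100·(0.978000+0.934500+0.884700))/(1+3/100) = 2137/2500 ≈ 0.854800

1 1 489/500
2 2 1869/2000
3 3 8847/10000
4 4 2137/2500
f(3y,4y) = ((8847/10000)/(2137/2500) − 1)/(1) = 299/8548 ≈ 3.4979%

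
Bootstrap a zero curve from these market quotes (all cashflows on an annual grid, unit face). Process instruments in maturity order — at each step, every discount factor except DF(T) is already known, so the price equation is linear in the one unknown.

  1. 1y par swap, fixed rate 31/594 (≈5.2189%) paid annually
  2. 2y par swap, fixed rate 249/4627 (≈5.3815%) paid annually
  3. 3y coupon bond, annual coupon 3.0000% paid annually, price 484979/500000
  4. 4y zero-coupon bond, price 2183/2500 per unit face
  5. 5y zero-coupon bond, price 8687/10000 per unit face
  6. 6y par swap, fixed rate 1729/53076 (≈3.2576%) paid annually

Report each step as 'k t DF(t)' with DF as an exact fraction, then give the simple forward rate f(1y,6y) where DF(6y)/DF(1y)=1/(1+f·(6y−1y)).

1 1 594/625
2 2 2251/2500
3 3 4439/5000
4 4 2183/2500
5 5 8687/10000
6 6 8271/10000
f(1y,6y) = ((594/625)/(8271/10000) − 1)/(5) = 137/4595 ≈ 2.9815%

step 1 [1y] swap r/1=31/594: DF=(1 − 31/594·(0))/(1+31/594) = 594/625 ≈ 0.950400
step 2 [2y] swap r/1=249/4627: DF=(1 − 249/4627·(0.950400))/(1+249/4627) = 2251/2500 ≈ 0.900400
step 3 [3y] bond c/1=3/100: DF=(484979/500000 − 3/100·(0.950400+0.900400))/(1+3/100) = 4439/5000 ≈ 0.887800
step 4 [4y] zero: DF = P = 2183/2500 ≈ 0.873200
step 5 [5y] zero: DF = P = 8687/10000 ≈ 0.868700
step 6 [6y] swap r/1=1729/53076: DF=(1 − 1729/53076·(0.950400+0.900400+0.887800+0.873200+0.868700))/(1+1729/53076) = 8271/10000 ≈ 0.827100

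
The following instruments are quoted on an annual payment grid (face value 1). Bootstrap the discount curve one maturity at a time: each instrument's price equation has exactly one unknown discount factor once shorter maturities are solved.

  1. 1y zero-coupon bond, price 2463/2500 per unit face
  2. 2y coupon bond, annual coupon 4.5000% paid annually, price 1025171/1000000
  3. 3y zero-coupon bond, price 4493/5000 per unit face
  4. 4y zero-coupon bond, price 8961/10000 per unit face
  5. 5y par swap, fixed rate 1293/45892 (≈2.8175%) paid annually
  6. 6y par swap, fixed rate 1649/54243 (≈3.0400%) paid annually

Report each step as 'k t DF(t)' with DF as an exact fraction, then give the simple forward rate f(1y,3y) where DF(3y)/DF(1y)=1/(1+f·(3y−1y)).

step 1 [1y] zero: DF = P = 2463/2500 ≈ 0.985200
step 2 [2y] bond c/1=9/200: DF=(1025171/1000000 − 9/200·(0.985200))/(1+9/200) = 4693/5000 ≈ 0.938600
step 3 [3y] zero: DF = P = 4493/5000 ≈ 0.898600
step 4 [4y] zero: DF = P = 8961/10000 ≈ 0.896100
step 5 [5y] swap r/1=1293/45892: DF=(1 − 1293/45892·(0.985200+0.938600+0.898600+0.896100))/(1+1293/45892) = 8707/10000 ≈ 0.870700
step 6 [6y] swap r/1=1649/54243: DF=(1 − 1649/54243·(0.985200+0.938600+0.898600+0.896100+0.870700))/(1+1649/54243) = 8351/10000 ≈ 0.835100

1 1 2463/2500
2 2 4693/5000
3 3 4493/5000
4 4 8961/10000
5 5 8707/10000
6 6 8351/10000
f(1y,3y) = ((2463/2500)/(4493/5000) − 1)/(2) = 433/8986 ≈ 4.8186%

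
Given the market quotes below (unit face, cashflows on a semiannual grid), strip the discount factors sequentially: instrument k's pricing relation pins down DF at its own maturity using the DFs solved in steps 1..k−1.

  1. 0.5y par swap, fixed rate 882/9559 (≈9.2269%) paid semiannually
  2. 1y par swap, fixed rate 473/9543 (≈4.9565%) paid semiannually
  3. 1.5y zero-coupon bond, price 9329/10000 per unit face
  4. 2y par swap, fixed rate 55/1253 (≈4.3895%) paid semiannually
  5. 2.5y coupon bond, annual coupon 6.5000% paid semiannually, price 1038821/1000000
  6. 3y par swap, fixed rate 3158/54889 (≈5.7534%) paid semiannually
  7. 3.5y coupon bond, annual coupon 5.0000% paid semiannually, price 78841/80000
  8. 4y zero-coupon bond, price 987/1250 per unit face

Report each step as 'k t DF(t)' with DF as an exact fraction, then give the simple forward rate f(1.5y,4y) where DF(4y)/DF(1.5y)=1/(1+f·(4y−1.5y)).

1 1/2 9559/10000
2 1 9527/10000
3 3/2 9329/10000
4 2 367/400
5 5/2 4439/5000
6 3 8421/10000
7 7/2 2069/2500
8 4 987/1250
f(1.5y,4y) = ((9329/10000)/(987/1250) − 1)/(5/2) = 1433/19740 ≈ 7.2594%

step 1 [0.5y] swap r/2=441/9559: DF=(1 − 441/9559·(0))/(1+441/9559) = 9559/10000 ≈ 0.955900
step 2 [1y] swap r/2=473/19086: DF=(1 − 473/19086·(0.955900))/(1+473/19086) = 9527/10000 ≈ 0.952700
step 3 [1.5y] zero: DF = P = 9329/10000 ≈ 0.932900
step 4 [2y] swap r/2=55/2506: DF=(1 − 55/2506·(0.955900+0.952700+0.932900))/(1+55/2506) = 367/400 ≈ 0.917500
step 5 [2.5y] bond c/2=13/400: DF=(1038821/1000000 − 13/400·(0.955900+0.952700+0.932900+0.917500))/(1+13/400) = 4439/5000 ≈ 0.887800
step 6 [3y] swap r/2=1579/54889: DF=(1 − 1579/54889·(0.955900+0.952700+0.932900+0.917500+0.887800))/(1+1579/54889) = 8421/10000 ≈ 0.842100
step 7 [3.5y] bond c/2=1/40: DF=(78841/80000 − 1/40·(0.955900+0.952700+0.932900+0.917500+0.887800+0.842100))/(1+1/40) = 2069/2500 ≈ 0.827600
step 8 [4y] zero: DF = P = 987/1250 ≈ 0.789600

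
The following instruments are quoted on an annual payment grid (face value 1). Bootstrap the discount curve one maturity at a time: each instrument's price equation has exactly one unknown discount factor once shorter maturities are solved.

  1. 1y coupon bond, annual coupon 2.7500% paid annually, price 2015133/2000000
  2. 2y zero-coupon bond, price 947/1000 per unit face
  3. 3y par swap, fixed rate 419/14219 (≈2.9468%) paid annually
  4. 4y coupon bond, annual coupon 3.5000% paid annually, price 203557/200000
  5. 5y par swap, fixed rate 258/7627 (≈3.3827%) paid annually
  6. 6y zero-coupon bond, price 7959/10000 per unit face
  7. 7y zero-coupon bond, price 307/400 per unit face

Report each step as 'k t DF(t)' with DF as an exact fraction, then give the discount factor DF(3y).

1 1 4903/5000
2 2 947/1000
3 3 4581/5000
4 4 1109/1250
5 5 2113/2500
6 6 7959/10000
7 7 307/400
DF(3y) = 4581/5000 ≈ 0.916200

step 1 [1y] bond c/1=11/400: DF=(2015133/2000000 − 11/400·(0))/(1+11/400) = 4903/5000 ≈ 0.980600
step 2 [2y] zero: DF = P = 947/1000 ≈ 0.947000
step 3 [3y] swap r/1=419/14219: DF=(1 − 419/14219·(0.980600+0.947000))/(1+419/14219) = 4581/5000 ≈ 0.916200
step 4 [4y] bond c/1=7/200: DF=(203557/200000 − 7/200·(0.980600+0.947000+0.916200))/(1+7/200) = 1109/1250 ≈ 0.887200
step 5 [5y] swap r/1=258/7627: DF=(1 − 258/7627·(0.980600+0.947000+0.916200+0.887200))/(1+258/7627) = 2113/2500 ≈ 0.845200
step 6 [6y] zero: DF = P = 7959/10000 ≈ 0.795900
step 7 [7y] zero: DF = P = 307/400 ≈ 0.767500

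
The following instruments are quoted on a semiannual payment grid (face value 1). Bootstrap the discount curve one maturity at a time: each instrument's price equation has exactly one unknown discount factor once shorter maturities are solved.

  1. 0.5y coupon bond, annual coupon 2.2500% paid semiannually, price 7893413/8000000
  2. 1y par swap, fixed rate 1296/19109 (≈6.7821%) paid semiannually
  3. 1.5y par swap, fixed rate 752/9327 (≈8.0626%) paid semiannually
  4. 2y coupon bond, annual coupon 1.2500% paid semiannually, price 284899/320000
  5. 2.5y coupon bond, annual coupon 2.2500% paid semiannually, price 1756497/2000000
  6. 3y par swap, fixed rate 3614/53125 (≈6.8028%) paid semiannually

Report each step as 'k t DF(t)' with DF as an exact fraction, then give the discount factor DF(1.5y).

1 1/2 9757/10000
2 1 1169/1250
3 3/2 1109/1250
4 2 4337/5000
5 5/2 8277/10000
6 3 8193/10000
DF(1.5y) = 1109/1250 ≈ 0.887200

step 1 [0.5y] bond c/2=9/800: DF=(7893413/8000000 − 9/800·(0))/(1+9/800) = 9757/10000 ≈ 0.975700
step 2 [1y] swap r/2=648/19109: DF=(1 − 648/19109·(0.975700))/(1+648/19109) = 1169/1250 ≈ 0.935200
step 3 [1.5y] swap r/2=376/9327: DF=(1 − 376/9327·(0.975700+0.935200))/(1+376/9327) = 1109/1250 ≈ 0.887200
step 4 [2y] bond c/2=1/160: DF=(284899/320000 − 1/160·(0.975700+0.935200+0.887200))/(1+1/160) = 4337/5000 ≈ 0.867400
step 5 [2.5y] bond c/2=9/800: DF=(1756497/2000000 − 9/800·(0.975700+0.935200+0.887200+0.867400))/(1+9/800) = 8277/10000 ≈ 0.827700
step 6 [3y] swap r/2=1807/53125: DF=(1 − 1807/53125·(0.975700+0.935200+0.887200+0.867400+0.827700))/(1+1807/53125) = 8193/10000 ≈ 0.819300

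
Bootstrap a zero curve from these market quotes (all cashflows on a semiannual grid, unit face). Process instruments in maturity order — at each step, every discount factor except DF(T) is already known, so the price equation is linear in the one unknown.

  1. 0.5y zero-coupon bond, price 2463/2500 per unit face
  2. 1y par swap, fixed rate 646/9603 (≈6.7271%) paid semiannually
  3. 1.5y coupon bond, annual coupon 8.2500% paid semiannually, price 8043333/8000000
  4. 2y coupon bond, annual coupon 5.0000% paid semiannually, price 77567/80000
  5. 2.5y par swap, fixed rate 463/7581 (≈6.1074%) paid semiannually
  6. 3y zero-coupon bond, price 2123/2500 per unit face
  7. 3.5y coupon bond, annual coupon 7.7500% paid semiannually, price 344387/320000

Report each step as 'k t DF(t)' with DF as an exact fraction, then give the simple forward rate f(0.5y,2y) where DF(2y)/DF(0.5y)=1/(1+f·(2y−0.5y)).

1 1/2 2463/2500
2 1 4677/5000
3 3/2 1779/2000
4 2 4387/5000
5 5/2 8611/10000
6 3 2123/2500
7 7/2 8347/10000
f(0.5y,2y) = ((2463/2500)/(4387/5000) − 1)/(3/2) = 1078/13161 ≈ 8.1909%

step 1 [0.5y] zero: DF = P = 2463/2500 ≈ 0.985200
step 2 [1y] swap r/2=323/9603: DF=(1 − 323/9603·(0.985200))/(1+323/9603) = 4677/5000 ≈ 0.935400
step 3 [1.5y] bond c/2=33/800: DF=(8043333/8000000 − 33/800·(0.985200+0.935400))/(1+33/800) = 1779/2000 ≈ 0.889500
step 4 [2y] bond c/2=1/40: DF=(77567/80000 − 1/40·(0.985200+0.935400+0.889500))/(1+1/40) = 4387/5000 ≈ 0.877400
step 5 [2.5y] swap r/2=463/15162: DF=(1 − 463/15162·(0.985200+0.935400+0.889500+0.877400))/(1+463/15162) = 8611/10000 ≈ 0.861100
step 6 [3y] zero: DF = P = 2123/2500 ≈ 0.849200
step 7 [3.5y] bond c/2=31/800: DF=(344387/320000 − 31/800·(0.985200+0.935400+0.889500+0.877400+0.861100+0.849200))/(1+31/800) = 8347/10000 ≈ 0.834700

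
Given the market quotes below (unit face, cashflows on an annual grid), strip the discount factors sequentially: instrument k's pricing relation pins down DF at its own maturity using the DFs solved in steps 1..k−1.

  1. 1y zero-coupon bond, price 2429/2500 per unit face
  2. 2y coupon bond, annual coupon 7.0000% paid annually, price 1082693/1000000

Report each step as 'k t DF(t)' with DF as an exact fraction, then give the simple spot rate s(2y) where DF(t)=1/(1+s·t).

1 1 2429/2500
2 2 9483/10000
s(2y) = (1/(9483/10000) − 1)/(2) = 517/18966 ≈ 2.7259%

step 1 [1y] zero: DF = P = 2429/2500 ≈ 0.971600
step 2 [2y] bond c/1=7/100: DF=(1082693/1000000 − 7/100·(0.971600))/(1+7/100) = 9483/10000 ≈ 0.948300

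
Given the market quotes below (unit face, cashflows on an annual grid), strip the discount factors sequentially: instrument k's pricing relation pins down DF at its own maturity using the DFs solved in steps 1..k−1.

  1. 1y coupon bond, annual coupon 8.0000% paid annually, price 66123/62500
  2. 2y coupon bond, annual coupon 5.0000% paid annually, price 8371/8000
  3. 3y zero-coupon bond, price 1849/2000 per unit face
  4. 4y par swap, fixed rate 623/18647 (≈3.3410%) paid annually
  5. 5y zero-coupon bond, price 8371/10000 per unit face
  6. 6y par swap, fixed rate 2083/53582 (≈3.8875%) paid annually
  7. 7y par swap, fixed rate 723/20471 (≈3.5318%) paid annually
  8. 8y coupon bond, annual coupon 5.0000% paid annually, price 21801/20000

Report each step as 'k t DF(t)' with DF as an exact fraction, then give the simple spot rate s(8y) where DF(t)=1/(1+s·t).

step 1 [1y] bond c/1=2/25: DF=(66123/62500 − 2/25·(0))/(1+2/25) = 2449/2500 ≈ 0.979600
step 2 [2y] bond c/1=1/20: DF=(8371/8000 − 1/20·(0.979600))/(1+1/20) = 9499/10000 ≈ 0.949900
step 3 [3y] zero: DF = P = 1849/2000 ≈ 0.924500
step 4 [4y] swap r/1=623/18647: DF=(1 − 623/18647·(0.979600+0.949900+0.924500))/(1+623/18647) = 4377/5000 ≈ 0.875400
step 5 [5y] zero: DF = P = 8371/10000 ≈ 0.837100
step 6 [6y] swap r/1=2083/53582: DF=(1 − 2083/53582·(0.979600+0.949900+0.924500+0.875400+0.837100))/(1+2083/53582) = 7917/10000 ≈ 0.791700
step 7 [7y] swap r/1=723/20471: DF=(1 − 723/20471·(0.979600+0.949900+0.924500+0.875400+0.837100+0.791700))/(1+723/20471) = 7831/10000 ≈ 0.783100
step 8 [8y] bond c/1=1/20: DF=(21801/20000 − 1/20·(0.979600+0.949900+0.924500+0.875400+0.837100+0.791700+0.783100))/(1+1/20) = 7457/10000 ≈ 0.745700

1 1 2449/2500
2 2 9499/10000
3 3 1849/2000
4 4 4377/5000
5 5 8371/10000
6 6 7917/10000
7 7 7831/10000
8 8 7457/10000
s(8y) = (1/(7457/10000) − 1)/(8) = 2543/59656 ≈ 4.2628%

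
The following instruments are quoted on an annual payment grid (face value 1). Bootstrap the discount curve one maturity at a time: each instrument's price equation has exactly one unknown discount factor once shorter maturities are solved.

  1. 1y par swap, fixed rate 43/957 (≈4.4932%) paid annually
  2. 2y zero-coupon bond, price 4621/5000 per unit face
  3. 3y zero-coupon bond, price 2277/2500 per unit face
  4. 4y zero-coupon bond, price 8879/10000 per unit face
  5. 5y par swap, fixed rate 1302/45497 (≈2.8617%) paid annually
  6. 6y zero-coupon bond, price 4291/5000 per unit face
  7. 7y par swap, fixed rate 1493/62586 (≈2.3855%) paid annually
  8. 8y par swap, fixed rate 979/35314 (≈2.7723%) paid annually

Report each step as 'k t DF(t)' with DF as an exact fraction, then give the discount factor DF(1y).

1 1 957/1000
2 2 4621/5000
3 3 2277/2500
4 4 8879/10000
5 5 4349/5000
6 6 4291/5000
7 7 8507/10000
8 8 4021/5000
DF(1y) = 957/1000 ≈ 0.957000

step 1 [1y] swap r/1=43/957: DF=(1 − 43/957·(0))/(1+43/957) = 957/1000 ≈ 0.957000
step 2 [2y] zero: DF = P = 4621/5000 ≈ 0.924200
step 3 [3y] zero: DF = P = 2277/2500 ≈ 0.910800
step 4 [4y] zero: DF = P = 8879/10000 ≈ 0.887900
step 5 [5y] swap r/1=1302/45497: DF=(1 − 1302/45497·(0.957000+0.924200+0.910800+0.887900))/(1+1302/45497) = 4349/5000 ≈ 0.869800
step 6 [6y] zero: DF = P = 4291/5000 ≈ 0.858200
step 7 [7y] swap r/1=1493/62586: DF=(1 − 1493/62586·(0.957000+0.924200+0.910800+0.887900+0.869800+0.858200))/(1+1493/62586) = 8507/10000 ≈ 0.850700
step 8 [8y] swap r/1=979/35314: DF=(1 − 979/35314·(0.957000+0.924200+0.910800+0.887900+0.869800+0.858200+0.850700))/(1+979/35314) = 4021/5000 ≈ 0.804200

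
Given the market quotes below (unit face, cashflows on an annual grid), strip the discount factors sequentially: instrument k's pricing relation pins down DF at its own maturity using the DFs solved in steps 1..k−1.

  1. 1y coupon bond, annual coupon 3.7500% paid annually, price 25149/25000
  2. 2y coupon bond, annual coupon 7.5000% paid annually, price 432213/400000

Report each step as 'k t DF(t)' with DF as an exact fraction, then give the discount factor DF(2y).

step 1 [1y] bond c/1=3/80: DF=(25149/25000 − 3/80·(0))/(1+3/80) = 606/625 ≈ 0.969600
step 2 [2y] bond c/1=3/40: DF=(432213/400000 − 3/40·(0.969600))/(1+3/40) = 15/16 ≈ 0.937500

1 1 606/625
2 2 15/16
DF(2y) = 15/16 ≈ 0.937500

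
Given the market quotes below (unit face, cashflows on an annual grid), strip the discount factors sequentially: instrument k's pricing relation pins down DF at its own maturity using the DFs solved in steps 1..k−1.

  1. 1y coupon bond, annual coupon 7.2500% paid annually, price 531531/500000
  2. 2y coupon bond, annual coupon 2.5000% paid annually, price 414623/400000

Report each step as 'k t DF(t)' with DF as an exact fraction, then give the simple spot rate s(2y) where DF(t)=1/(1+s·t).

step 1 [1y] bond c/1=29/400: DF=(531531/500000 − 29/400·(0))/(1+29/400) = 1239/1250 ≈ 0.991200
step 2 [2y] bond c/1=1/40: DF=(414623/400000 − 1/40·(0.991200))/(1+1/40) = 9871/10000 ≈ 0.987100

1 1 1239/1250
2 2 9871/10000
s(2y) = (1/(9871/10000) − 1)/(2) = 129/19742 ≈ 0.6534%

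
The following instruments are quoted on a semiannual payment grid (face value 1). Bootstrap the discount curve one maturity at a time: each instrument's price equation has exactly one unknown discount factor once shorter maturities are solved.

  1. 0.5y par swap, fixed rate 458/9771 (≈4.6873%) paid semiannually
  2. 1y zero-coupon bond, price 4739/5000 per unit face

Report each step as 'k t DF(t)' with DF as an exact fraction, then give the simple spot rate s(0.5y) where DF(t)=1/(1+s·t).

1 1/2 9771/10000
2 1 4739/5000
s(0.5y) = (1/(9771/10000) − 1)/(1/2) = 458/9771 ≈ 4.6873%

step 1 [0.5y] swap r/2=229/9771: DF=(1 − 229/9771·(0))/(1+229/9771) = 9771/10000 ≈ 0.977100
step 2 [1y] zero: DF = P = 4739/5000 ≈ 0.947800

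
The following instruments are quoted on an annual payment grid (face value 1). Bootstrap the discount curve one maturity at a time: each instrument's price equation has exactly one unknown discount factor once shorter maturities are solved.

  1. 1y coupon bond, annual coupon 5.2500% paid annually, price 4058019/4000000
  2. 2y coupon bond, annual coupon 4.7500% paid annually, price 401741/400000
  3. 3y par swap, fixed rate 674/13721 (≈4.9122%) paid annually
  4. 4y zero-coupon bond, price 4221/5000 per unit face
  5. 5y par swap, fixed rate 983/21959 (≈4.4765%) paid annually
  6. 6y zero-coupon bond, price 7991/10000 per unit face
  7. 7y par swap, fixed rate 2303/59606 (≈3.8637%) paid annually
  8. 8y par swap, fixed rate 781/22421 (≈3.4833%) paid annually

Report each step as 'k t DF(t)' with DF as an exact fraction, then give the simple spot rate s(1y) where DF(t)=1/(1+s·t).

step 1 [1y] bond c/1=21/400: DF=(4058019/4000000 − 21/400·(0))/(1+21/400) = 9639/10000 ≈ 0.963900
step 2 [2y] bond c/1=19/400: DF=(401741/400000 − 19/400·(0.963900))/(1+19/400) = 9151/10000 ≈ 0.915100
step 3 [3y] swap r/1=674/13721: DF=(1 − 674/13721·(0.963900+0.915100))/(1+674/13721) = 2163/2500 ≈ 0.865200
step 4 [4y] zero: DF = P = 4221/5000 ≈ 0.844200
step 5 [5y] swap r/1=983/21959: DF=(1 − 983/21959·(0.963900+0.915100+0.865200+0.844200))/(1+983/21959) = 4017/5000 ≈ 0.803400
step 6 [6y] zero: DF = P = 7991/10000 ≈ 0.799100
step 7 [7y] swap r/1=2303/59606: DF=(1 − 2303/59606·(0.963900+0.915100+0.865200+0.844200+0.803400+0.799100))/(1+2303/59606) = 7697/10000 ≈ 0.769700
step 8 [8y] swap r/1=781/22421: DF=(1 − 781/22421·(0.963900+0.915100+0.865200+0.844200+0.803400+0.799100+0.769700))/(1+781/22421) = 7657/10000 ≈ 0.765700

1 1 9639/10000
2 2 9151/10000
3 3 2163/2500
4 4 4221/5000
5 5 4017/5000
6 6 7991/10000
7 7 7697/10000
8 8 7657/10000
s(1y) = (1/(9639/10000) − 1)/(1) = 361/9639 ≈ 3.7452%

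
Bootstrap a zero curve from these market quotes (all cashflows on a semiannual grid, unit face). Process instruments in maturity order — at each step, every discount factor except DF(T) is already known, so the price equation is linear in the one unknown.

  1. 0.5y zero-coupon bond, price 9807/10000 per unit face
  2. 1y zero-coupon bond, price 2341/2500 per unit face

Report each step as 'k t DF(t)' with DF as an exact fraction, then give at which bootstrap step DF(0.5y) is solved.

step 1 [0.5y] zero: DF = P = 9807/10000 ≈ 0.980700
step 2 [1y] zero: DF = P = 2341/2500 ≈ 0.936400

1 1/2 9807/10000
2 1 2341/2500
DF(0.5y) is solved at step 1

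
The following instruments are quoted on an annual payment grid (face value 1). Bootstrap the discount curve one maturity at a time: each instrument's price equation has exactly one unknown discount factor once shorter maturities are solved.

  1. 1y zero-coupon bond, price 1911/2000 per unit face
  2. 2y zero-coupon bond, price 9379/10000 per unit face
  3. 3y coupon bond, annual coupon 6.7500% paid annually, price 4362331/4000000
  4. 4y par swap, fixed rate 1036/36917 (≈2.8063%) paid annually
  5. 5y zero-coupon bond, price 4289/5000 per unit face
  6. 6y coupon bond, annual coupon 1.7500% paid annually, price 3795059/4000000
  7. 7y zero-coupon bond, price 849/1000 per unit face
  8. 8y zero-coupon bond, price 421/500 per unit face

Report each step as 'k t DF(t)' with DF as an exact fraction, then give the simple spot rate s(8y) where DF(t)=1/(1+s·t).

1 1 1911/2000
2 2 9379/10000
3 3 9019/10000
4 4 2241/2500
5 5 4289/5000
6 6 4271/5000
7 7 849/1000
8 8 421/500
s(8y) = (1/(421/500) − 1)/(8) = 79/3368 ≈ 2.3456%

step 1 [1y] zero: DF = P = 1911/2000 ≈ 0.955500
step 2 [2y] zero: DF = P = 9379/10000 ≈ 0.937900
step 3 [3y] bond c/1=27/400: DF=(4362331/4000000 − 27/400·(0.955500+0.937900))/(1+27/400) = 9019/10000 ≈ 0.901900
step 4 [4y] swap r/1=1036/36917: DF=(1 − 1036/36917·(0.955500+0.937900+0.901900))/(1+1036/36917) = 2241/2500 ≈ 0.896400
step 5 [5y] zero: DF = P = 4289/5000 ≈ 0.857800
step 6 [6y] bond c/1=7/400: DF=(3795059/4000000 − 7/400·(0.955500+0.937900+0.901900+0.896400+0.857800))/(1+7/400) = 4271/5000 ≈ 0.854200
step 7 [7y] zero: DF = P = 849/1000 ≈ 0.849000
step 8 [8y] zero: DF = P = 421/500 ≈ 0.842000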